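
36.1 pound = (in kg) 16.37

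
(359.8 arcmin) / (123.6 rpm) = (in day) 9.359e-08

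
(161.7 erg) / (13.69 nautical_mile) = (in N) 6.378e-10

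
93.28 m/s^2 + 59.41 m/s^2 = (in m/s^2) 152.7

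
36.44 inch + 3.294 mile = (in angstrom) 5.302e+13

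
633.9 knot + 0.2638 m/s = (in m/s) 326.4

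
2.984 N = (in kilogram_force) 0.3043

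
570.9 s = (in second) 570.9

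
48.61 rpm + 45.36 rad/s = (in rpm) 481.8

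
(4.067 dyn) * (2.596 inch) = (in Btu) 2.542e-09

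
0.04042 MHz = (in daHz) 4042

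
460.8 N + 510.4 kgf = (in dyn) 5.466e+08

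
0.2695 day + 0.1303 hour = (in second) 2.375e+04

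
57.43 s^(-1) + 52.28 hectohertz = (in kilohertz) 5.285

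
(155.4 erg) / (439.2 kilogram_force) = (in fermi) 3.608e+06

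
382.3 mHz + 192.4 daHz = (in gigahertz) 1.924e-06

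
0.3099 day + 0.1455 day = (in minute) 655.8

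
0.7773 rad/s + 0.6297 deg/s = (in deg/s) 45.17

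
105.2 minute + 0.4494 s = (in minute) 105.2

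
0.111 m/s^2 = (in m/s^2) 0.111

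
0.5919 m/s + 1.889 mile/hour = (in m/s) 1.436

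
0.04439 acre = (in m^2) 179.6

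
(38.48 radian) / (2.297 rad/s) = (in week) 2.77e-05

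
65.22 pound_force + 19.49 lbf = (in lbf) 84.71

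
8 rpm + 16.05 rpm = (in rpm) 24.05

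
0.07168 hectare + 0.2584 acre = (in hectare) 0.1763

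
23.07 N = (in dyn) 2.307e+06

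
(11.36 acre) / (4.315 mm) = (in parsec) 3.453e-10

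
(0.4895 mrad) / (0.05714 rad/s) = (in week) 1.416e-08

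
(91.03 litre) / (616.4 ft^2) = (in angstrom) 1.59e+07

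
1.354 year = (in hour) 1.186e+04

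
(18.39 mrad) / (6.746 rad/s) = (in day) 3.155e-08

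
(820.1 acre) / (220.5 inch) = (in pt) 1.68e+09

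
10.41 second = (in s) 10.41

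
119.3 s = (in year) 3.783e-06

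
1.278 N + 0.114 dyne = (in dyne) 1.278e+05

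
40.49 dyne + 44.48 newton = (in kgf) 4.536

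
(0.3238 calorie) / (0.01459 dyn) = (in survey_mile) 5770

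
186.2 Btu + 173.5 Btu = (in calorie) 9.07e+04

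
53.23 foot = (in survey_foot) 53.23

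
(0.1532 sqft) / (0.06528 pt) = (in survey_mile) 0.384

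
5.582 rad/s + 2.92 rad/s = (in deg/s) 487.1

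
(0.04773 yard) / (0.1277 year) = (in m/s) 1.084e-08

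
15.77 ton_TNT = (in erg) 6.598e+17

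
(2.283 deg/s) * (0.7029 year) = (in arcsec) 1.822e+11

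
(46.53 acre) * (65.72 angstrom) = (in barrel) 0.007784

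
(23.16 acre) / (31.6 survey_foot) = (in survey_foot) 3.193e+04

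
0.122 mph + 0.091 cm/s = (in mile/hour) 0.124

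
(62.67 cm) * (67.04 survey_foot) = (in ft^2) 137.8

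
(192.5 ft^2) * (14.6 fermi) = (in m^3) 2.611e-13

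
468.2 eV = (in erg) 7.501e-10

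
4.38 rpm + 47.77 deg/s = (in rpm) 12.34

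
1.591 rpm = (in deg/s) 9.546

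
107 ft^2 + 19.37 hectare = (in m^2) 1.937e+05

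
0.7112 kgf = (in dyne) 6.974e+05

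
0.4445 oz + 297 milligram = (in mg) 1.29e+04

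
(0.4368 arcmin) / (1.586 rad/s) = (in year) 2.54e-12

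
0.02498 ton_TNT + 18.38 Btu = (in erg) 1.045e+15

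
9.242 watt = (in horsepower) 0.01239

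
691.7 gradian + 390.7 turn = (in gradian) 1.57e+05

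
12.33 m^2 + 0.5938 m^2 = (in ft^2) 139.1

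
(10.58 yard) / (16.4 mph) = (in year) 4.184e-08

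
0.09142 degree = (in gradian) 0.1016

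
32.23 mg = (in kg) 3.223e-05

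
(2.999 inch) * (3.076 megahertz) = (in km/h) 8.435e+05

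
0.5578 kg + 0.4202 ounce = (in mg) 5.697e+05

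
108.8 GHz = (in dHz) 1.088e+12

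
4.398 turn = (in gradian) 1759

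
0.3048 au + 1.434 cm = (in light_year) 4.82e-06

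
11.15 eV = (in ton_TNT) 4.27e-28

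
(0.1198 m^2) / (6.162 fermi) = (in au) 130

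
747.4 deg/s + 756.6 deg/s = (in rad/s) 26.25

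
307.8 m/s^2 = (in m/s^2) 307.8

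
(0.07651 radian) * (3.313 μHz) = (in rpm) 2.421e-06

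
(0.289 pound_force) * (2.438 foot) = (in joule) 0.9553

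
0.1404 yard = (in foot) 0.4212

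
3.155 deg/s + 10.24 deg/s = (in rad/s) 0.2338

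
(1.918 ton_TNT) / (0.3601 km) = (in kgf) 2.272e+06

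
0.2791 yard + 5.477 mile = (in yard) 9640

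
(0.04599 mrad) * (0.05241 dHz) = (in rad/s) 2.41e-07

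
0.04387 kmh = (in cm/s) 1.219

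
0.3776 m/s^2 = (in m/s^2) 0.3776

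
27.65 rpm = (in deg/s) 165.9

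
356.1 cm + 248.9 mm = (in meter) 3.81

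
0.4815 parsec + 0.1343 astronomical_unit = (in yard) 1.625e+16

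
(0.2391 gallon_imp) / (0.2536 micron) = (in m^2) 4286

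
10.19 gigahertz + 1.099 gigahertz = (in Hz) 1.129e+10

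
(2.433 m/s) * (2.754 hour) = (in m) 2.412e+04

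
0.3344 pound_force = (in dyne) 1.487e+05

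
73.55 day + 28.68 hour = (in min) 1.076e+05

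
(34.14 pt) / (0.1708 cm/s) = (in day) 8.161e-05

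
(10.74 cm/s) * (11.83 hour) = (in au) 3.057e-08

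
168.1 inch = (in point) 1.21e+04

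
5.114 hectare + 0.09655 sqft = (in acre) 12.64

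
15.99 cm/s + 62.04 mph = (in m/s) 27.89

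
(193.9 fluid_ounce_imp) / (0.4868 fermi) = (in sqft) 1.218e+14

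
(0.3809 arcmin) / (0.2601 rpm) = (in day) 4.708e-08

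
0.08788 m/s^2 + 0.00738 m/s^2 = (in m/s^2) 0.09526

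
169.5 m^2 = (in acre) 0.04188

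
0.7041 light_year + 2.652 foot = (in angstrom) 6.661e+25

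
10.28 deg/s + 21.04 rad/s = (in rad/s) 21.22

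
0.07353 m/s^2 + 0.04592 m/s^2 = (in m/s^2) 0.1195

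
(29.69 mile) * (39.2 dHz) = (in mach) 550.1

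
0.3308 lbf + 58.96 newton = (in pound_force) 13.59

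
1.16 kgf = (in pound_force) 2.557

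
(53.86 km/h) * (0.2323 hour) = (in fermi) 1.251e+19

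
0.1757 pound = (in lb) 0.1757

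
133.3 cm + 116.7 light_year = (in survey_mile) 6.86e+14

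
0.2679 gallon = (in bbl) 0.006379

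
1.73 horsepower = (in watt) 1290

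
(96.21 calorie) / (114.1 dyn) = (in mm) 3.528e+08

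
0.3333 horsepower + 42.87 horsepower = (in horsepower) 43.2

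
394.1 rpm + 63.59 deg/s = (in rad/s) 42.38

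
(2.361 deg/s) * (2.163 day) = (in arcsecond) 1.588e+09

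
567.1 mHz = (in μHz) 5.671e+05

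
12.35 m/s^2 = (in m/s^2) 12.35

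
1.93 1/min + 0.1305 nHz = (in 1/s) 0.03217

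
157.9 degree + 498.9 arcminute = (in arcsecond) 5.984e+05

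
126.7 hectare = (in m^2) 1.267e+06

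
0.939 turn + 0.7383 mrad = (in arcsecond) 1.217e+06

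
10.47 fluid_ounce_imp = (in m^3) 0.0002975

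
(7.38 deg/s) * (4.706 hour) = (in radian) 2182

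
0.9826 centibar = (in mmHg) 7.37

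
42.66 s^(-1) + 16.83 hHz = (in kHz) 1.726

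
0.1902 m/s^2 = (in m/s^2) 0.1902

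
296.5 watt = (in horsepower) 0.3976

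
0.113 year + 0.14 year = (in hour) 2216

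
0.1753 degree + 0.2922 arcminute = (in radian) 0.003145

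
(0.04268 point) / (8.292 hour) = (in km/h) 1.816e-09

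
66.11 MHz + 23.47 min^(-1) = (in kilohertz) 6.611e+04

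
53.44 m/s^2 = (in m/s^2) 53.44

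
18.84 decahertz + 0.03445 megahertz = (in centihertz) 3.464e+06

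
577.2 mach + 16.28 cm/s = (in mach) 577.2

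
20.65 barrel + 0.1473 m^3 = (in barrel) 21.58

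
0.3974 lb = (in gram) 180.3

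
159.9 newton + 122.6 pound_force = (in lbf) 158.5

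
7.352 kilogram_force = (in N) 72.1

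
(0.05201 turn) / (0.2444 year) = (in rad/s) 4.24e-08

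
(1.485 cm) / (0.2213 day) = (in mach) 2.281e-09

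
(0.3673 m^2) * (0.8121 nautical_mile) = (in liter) 5.524e+05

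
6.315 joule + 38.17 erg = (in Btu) 0.005985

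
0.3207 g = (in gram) 0.3207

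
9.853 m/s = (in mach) 0.02894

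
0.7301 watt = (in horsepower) 0.0009791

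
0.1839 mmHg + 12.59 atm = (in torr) 9569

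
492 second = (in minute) 8.2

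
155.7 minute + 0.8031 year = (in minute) 4.223e+05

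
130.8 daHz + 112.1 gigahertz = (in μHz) 1.121e+17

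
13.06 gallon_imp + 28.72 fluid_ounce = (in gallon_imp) 13.25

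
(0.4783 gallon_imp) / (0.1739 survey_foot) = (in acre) 1.014e-05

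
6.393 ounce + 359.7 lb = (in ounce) 5762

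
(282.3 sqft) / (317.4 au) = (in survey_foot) 1.812e-12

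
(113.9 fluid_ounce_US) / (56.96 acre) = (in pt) 4.142e-05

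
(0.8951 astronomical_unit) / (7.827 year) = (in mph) 1214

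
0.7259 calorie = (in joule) 3.037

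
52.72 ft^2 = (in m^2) 4.898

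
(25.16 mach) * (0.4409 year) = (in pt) 3.377e+14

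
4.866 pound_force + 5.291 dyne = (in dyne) 2.165e+06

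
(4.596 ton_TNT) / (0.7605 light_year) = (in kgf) 2.725e-07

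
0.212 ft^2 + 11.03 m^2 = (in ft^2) 118.9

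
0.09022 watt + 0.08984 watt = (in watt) 0.1801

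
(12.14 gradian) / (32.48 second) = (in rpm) 0.05607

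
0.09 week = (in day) 0.63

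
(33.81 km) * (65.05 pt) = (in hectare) 0.07759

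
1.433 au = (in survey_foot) 7.033e+11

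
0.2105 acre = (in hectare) 0.08519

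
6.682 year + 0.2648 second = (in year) 6.682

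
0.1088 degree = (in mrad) 1.899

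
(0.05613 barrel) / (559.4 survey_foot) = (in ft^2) 0.0005634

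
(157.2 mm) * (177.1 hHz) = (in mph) 6228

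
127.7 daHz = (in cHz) 1.277e+05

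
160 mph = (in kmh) 257.5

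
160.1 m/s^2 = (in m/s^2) 160.1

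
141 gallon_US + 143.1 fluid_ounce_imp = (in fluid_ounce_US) 1.819e+04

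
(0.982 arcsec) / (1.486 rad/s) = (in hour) 8.899e-10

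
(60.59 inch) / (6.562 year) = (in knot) 1.446e-08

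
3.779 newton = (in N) 3.779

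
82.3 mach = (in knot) 5.447e+04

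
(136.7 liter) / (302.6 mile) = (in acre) 6.936e-11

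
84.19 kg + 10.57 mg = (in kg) 84.19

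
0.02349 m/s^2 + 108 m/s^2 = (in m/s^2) 108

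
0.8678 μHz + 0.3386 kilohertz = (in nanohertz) 3.386e+11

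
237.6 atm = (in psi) 3492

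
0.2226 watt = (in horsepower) 0.0002985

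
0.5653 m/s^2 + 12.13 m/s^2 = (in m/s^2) 12.7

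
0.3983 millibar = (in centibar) 0.03983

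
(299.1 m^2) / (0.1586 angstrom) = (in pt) 5.346e+16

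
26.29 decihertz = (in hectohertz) 0.02629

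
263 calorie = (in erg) 1.1e+10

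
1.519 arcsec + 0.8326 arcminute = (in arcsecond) 51.48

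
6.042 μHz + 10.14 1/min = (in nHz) 1.69e+08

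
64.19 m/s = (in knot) 124.8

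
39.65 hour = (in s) 1.427e+05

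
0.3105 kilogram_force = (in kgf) 0.3105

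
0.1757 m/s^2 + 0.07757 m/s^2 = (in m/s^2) 0.2533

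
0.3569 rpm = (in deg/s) 2.141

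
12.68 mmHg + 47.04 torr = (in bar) 0.07962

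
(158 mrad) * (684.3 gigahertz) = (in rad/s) 1.081e+11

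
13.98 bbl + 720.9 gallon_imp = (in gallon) 1453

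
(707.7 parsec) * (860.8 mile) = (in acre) 7.475e+21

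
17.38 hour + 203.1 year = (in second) 6.405e+09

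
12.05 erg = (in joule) 1.205e-06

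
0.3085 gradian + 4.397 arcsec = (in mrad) 4.867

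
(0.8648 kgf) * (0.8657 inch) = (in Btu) 0.0001768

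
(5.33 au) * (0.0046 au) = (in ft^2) 5.906e+21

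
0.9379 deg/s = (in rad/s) 0.01637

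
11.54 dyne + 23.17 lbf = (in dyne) 1.031e+07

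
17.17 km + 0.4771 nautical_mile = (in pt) 5.118e+07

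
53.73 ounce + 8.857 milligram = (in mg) 1.523e+06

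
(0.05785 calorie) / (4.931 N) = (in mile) 3.05e-05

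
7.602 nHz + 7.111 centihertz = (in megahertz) 7.111e-08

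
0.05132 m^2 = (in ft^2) 0.5524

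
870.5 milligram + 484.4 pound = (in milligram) 2.197e+08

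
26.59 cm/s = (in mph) 0.5948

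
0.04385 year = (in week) 2.286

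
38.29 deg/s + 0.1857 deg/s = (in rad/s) 0.6715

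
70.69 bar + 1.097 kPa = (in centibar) 7070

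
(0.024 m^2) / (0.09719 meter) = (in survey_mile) 0.0001534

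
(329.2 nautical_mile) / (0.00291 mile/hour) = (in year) 14.86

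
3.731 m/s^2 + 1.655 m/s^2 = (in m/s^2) 5.386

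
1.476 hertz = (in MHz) 1.476e-06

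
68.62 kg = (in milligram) 6.862e+07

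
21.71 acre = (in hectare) 8.786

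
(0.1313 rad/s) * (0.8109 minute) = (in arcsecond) 1.318e+06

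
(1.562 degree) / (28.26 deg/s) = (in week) 9.139e-08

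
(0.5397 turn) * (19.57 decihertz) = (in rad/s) 6.636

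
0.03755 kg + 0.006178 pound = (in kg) 0.04035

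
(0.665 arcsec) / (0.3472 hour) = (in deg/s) 1.478e-07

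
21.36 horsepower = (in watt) 1.593e+04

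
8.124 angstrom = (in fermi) 8.124e+05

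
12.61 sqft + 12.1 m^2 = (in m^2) 13.27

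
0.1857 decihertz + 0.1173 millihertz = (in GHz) 1.869e-11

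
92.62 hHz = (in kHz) 9.262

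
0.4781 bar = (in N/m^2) 4.781e+04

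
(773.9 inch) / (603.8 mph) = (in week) 1.204e-07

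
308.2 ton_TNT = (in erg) 1.29e+19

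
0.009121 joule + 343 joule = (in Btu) 0.3251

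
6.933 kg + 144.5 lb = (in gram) 7.248e+04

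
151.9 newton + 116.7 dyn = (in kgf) 15.49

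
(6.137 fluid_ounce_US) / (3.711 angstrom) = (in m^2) 4.891e+05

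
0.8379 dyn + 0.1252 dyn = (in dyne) 0.9631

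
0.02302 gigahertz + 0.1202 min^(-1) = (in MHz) 23.02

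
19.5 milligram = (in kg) 1.95e-05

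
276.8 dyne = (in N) 0.002768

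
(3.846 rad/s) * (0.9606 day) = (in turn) 5.08e+04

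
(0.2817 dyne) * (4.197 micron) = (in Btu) 1.121e-14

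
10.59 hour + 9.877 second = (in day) 0.4414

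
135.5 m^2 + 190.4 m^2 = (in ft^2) 3508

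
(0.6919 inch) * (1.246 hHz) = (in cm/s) 219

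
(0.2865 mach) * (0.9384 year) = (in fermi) 2.887e+24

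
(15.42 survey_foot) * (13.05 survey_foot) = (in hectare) 0.00187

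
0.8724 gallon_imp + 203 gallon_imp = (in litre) 926.8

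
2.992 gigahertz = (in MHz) 2992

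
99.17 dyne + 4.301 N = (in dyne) 4.302e+05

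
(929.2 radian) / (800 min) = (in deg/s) 1.109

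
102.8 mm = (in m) 0.1028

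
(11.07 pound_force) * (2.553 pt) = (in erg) 4.435e+05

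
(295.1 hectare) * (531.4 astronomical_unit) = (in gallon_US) 6.197e+22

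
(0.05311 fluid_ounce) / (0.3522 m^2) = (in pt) 0.01264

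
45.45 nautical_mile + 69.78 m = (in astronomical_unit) 5.631e-07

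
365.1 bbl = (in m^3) 58.05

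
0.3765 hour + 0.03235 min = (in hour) 0.377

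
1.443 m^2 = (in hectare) 0.0001443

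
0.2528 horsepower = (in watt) 188.5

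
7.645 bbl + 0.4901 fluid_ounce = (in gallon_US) 321.1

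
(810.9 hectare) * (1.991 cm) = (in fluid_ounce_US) 5.459e+09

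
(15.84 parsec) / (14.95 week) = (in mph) 1.209e+11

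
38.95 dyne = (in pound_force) 8.756e-05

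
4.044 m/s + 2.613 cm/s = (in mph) 9.105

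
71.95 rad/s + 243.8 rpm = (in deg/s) 5585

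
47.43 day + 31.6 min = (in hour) 1139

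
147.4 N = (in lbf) 33.14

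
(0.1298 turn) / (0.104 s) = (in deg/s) 449.3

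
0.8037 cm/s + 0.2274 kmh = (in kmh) 0.2563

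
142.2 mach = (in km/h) 1.743e+05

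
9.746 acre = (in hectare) 3.944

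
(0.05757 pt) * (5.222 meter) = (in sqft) 0.001142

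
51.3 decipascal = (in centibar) 0.00513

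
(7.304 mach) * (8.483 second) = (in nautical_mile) 11.39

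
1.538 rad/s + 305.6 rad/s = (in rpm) 2933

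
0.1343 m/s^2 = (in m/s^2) 0.1343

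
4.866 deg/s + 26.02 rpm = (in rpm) 26.83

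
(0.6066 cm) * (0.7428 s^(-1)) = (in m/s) 0.004506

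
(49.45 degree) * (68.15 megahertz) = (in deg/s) 3.37e+09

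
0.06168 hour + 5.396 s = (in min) 3.791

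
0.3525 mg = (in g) 0.0003525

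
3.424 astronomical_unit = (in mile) 3.183e+08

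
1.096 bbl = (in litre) 174.3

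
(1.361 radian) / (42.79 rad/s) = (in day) 3.681e-07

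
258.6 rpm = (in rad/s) 27.08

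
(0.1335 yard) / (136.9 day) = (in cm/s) 1.032e-06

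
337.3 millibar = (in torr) 253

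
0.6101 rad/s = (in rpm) 5.826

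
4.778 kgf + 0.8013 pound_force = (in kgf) 5.141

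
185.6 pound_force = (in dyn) 8.256e+07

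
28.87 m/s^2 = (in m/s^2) 28.87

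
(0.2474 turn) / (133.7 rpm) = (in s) 0.111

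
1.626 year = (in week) 84.78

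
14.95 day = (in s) 1.292e+06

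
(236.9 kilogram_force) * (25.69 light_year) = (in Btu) 5.352e+17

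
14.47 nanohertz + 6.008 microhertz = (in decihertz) 6.022e-05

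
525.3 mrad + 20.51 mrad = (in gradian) 34.75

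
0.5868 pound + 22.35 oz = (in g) 899.8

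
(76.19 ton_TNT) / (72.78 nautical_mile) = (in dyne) 2.365e+11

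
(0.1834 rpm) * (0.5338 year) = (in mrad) 3.233e+08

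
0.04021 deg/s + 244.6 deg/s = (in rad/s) 4.27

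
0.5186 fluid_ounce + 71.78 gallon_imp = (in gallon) 86.21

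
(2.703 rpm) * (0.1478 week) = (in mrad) 2.53e+07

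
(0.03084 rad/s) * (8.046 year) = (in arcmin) 2.69e+10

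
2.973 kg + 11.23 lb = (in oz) 284.5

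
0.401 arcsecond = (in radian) 1.944e-06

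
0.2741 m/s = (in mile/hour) 0.6131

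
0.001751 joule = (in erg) 1.751e+04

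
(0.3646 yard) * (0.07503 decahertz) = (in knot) 0.4862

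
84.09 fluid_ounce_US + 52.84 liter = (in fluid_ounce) 1871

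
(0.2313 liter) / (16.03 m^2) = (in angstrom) 1.443e+05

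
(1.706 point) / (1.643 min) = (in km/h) 2.198e-05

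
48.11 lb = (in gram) 2.182e+04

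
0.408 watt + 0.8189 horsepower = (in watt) 611.1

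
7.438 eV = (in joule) 1.192e-18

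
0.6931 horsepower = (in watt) 516.8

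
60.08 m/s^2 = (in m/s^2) 60.08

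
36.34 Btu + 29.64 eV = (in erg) 3.834e+11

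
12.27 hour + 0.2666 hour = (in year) 0.001431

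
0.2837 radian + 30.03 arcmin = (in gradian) 18.62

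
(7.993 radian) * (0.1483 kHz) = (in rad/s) 1185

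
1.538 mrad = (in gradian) 0.09791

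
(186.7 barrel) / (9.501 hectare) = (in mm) 0.3124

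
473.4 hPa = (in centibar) 47.34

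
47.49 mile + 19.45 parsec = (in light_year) 63.44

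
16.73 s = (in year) 5.305e-07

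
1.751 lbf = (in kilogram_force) 0.7942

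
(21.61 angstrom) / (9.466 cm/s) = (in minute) 3.805e-10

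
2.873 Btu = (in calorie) 724.5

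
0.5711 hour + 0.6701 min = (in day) 0.02426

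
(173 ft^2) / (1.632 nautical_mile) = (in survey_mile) 3.304e-06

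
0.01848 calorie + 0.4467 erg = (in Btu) 7.329e-05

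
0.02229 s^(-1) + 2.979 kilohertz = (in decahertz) 297.9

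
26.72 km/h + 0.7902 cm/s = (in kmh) 26.75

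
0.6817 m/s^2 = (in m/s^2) 0.6817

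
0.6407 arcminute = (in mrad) 0.1864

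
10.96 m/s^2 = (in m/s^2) 10.96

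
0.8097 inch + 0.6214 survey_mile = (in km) 1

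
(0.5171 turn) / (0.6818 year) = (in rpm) 1.443e-06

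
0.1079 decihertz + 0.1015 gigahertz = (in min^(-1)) 6.09e+09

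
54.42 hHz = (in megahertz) 0.005442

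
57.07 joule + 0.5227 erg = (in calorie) 13.64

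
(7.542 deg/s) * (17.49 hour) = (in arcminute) 2.849e+07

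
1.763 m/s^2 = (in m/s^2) 1.763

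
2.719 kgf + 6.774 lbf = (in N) 56.8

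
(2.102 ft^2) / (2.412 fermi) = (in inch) 3.188e+15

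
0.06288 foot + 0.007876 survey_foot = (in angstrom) 2.157e+08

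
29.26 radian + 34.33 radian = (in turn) 10.12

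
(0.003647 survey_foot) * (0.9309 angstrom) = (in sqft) 1.114e-12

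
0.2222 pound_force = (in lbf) 0.2222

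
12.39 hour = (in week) 0.07375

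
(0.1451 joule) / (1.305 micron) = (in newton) 1.112e+05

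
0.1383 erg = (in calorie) 3.305e-09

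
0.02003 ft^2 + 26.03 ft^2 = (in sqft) 26.05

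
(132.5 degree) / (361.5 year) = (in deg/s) 1.162e-08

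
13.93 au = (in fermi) 2.084e+27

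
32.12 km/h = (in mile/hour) 19.96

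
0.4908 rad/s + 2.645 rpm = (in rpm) 7.332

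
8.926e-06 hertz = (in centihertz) 0.0008926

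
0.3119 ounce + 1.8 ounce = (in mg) 5.987e+04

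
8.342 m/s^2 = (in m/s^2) 8.342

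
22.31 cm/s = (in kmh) 0.8032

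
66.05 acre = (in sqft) 2.877e+06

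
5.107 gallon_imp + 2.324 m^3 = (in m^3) 2.347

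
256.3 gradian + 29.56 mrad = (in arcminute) 1.394e+04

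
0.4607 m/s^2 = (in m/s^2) 0.4607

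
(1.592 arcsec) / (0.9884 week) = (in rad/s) 1.291e-11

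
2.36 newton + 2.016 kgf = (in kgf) 2.257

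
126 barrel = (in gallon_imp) 4407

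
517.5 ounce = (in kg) 14.67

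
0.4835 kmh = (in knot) 0.2611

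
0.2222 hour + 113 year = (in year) 113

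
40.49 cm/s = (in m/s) 0.4049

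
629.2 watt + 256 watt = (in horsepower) 1.187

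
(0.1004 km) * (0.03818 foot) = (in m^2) 1.168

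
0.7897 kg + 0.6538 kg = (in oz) 50.92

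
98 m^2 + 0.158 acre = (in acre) 0.1822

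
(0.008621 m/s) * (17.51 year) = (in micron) 4.76e+12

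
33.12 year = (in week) 1727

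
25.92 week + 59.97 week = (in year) 1.647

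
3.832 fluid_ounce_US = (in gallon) 0.02994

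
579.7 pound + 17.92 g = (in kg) 263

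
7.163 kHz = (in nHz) 7.163e+12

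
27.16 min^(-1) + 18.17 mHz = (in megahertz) 4.708e-07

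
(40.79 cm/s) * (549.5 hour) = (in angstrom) 8.069e+15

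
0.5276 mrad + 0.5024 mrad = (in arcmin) 3.541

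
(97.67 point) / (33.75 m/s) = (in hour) 2.836e-07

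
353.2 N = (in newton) 353.2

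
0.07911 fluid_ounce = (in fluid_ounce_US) 0.07911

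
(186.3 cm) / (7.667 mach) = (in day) 8.26e-09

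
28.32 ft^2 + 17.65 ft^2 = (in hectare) 0.0004271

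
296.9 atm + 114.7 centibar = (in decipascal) 3.02e+08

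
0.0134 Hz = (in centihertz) 1.34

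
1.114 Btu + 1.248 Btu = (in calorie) 595.6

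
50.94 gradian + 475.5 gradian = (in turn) 1.316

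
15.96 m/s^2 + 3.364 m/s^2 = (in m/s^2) 19.32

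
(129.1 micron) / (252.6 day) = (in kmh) 2.13e-11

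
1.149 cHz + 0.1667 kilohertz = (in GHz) 1.667e-07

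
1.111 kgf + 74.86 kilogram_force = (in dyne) 7.45e+07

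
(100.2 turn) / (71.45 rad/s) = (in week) 1.457e-05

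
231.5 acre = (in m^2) 9.368e+05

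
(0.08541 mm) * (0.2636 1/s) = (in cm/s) 0.002251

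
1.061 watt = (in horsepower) 0.001423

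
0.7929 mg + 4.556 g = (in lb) 0.01005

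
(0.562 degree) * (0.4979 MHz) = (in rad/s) 4884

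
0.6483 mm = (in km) 6.483e-07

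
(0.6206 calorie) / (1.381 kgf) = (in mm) 191.7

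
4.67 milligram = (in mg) 4.67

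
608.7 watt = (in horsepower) 0.8163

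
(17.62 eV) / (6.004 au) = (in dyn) 3.143e-25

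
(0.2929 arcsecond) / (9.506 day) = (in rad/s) 1.729e-12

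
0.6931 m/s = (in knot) 1.347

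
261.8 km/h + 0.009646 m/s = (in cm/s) 7273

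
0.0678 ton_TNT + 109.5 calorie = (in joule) 2.837e+08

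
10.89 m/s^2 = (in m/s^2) 10.89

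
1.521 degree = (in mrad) 26.55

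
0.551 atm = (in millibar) 558.3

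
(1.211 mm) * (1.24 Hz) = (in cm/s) 0.1502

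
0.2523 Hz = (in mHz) 252.3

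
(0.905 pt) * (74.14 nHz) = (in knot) 4.601e-11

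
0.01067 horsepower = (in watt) 7.957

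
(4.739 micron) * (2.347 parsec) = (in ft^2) 3.694e+12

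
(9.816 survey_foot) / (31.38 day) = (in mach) 3.241e-09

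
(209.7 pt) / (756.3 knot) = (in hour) 5.282e-08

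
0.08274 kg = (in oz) 2.919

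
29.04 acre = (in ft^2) 1.265e+06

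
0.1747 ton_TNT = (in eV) 4.562e+27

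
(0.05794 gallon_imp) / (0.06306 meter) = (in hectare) 4.177e-07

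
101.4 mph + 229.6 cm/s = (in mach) 0.1399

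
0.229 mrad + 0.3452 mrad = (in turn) 9.139e-05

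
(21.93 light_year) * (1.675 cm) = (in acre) 8.587e+11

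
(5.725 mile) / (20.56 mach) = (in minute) 0.02193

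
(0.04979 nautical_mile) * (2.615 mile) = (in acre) 95.89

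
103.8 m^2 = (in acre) 0.02565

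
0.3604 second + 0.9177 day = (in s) 7.929e+04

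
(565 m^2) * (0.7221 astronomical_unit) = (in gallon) 1.612e+16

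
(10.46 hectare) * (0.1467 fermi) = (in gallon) 4.054e-09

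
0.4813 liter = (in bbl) 0.003027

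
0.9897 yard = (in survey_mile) 0.0005623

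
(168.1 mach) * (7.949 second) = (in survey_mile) 282.7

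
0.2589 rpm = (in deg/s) 1.553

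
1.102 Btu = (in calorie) 277.9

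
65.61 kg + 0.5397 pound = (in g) 6.585e+04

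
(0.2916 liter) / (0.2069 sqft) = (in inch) 0.5973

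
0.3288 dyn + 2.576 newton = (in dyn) 2.576e+05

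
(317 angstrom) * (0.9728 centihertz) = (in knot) 5.994e-10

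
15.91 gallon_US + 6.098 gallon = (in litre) 83.31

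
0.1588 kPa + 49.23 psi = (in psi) 49.25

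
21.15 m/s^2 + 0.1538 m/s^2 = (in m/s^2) 21.3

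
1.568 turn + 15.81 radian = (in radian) 25.66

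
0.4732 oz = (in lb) 0.02958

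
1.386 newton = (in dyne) 1.386e+05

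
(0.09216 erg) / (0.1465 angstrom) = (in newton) 629.1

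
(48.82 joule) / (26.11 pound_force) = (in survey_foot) 1.379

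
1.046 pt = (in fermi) 3.69e+11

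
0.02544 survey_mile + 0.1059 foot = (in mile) 0.02546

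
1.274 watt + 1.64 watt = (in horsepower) 0.003908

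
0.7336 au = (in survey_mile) 6.819e+07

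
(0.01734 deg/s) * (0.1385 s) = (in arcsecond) 8.646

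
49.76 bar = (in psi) 721.7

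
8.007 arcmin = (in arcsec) 480.4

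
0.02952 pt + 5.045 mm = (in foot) 0.01659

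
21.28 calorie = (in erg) 8.904e+08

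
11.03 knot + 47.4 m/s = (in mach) 0.1559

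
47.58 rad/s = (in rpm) 454.4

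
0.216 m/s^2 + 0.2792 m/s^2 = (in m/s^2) 0.4952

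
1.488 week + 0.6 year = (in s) 1.982e+07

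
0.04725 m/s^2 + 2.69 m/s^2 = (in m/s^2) 2.737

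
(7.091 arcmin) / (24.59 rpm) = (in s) 0.000801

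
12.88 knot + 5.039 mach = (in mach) 5.058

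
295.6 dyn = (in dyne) 295.6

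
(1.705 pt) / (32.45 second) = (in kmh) 6.673e-05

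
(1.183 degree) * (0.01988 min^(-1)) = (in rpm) 6.533e-05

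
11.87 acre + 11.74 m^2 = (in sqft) 5.172e+05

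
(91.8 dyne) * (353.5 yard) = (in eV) 1.852e+18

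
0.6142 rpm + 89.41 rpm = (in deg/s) 540.1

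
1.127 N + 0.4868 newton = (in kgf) 0.1646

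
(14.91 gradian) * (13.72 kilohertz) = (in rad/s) 3213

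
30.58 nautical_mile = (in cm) 5.663e+06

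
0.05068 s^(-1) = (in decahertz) 0.005068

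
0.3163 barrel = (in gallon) 13.28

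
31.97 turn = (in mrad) 2.009e+05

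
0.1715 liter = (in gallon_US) 0.04531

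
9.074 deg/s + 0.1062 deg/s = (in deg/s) 9.18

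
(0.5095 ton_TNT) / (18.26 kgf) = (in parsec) 3.858e-10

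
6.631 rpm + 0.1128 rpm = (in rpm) 6.744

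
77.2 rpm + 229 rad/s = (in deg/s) 1.358e+04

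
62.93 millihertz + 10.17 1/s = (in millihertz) 1.023e+04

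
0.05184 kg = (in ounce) 1.829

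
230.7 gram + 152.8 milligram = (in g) 230.9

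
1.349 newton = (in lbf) 0.3033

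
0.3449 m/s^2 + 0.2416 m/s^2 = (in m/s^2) 0.5865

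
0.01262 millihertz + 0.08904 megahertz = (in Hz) 8.904e+04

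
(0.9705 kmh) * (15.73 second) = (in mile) 0.002635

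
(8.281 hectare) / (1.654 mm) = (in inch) 1.971e+09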